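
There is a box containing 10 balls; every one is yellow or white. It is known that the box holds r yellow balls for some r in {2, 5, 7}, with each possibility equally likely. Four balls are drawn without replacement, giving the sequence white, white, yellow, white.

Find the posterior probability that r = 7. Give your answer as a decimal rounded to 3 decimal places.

0.041

The likelihood of the observed sequence under each hypothesis: P(data | r = 2) = (8/10)(7/9)(2/8)(6/7) = 0.13333; P(data | r = 5) = (5/10)(4/9)(5/8)(3/7) = 0.059524; P(data | r = 7) = (3/10)(2/9)(7/8)(1/7) = 0.0083333.
The prior-weighted likelihoods are 1/3 · 0.13333 = 0.044444, 1/3 · 0.059524 = 0.019841, 1/3 · 0.0083333 = 0.0027778; summing to 0.067063.
Therefore the posterior P(r = 7 | data) = (0.0027778) / (0.067063) = 0.04142.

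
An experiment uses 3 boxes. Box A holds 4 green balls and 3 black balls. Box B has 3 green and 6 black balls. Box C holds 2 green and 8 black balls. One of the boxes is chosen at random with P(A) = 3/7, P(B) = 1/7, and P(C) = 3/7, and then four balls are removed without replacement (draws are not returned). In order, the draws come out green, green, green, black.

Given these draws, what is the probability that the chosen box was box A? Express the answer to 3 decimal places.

0.956

Compute the likelihood of the observed sequence for each case: P(data | box A) = (4/7)(3/6)(2/5)(3/4) = 0.085714; P(data | box B) = (3/9)(2/8)(1/7)(6/6) = 0.011905; P(data | box C) = (2/10)(1/9)(0/8) = 0.
Multiplying each by its prior: 3/7 · 0.085714 = 0.036735, 1/7 · 0.011905 = 0.0017007, 3/7 · 0 = 0; with total 0.038435.
So P(box A | data) = (0.036735) / (0.038435) = 0.95575.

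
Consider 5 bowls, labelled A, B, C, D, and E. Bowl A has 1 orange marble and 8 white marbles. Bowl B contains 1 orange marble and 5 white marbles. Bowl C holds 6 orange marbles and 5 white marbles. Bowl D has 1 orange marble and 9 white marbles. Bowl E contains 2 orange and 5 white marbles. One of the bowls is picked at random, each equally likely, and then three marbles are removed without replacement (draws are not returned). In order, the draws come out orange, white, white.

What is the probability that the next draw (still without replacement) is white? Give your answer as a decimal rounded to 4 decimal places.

0.8211

Under each hypothesis, the probability of the observed sequence is: P(data | bowl A) = (1/9)(8/8)(7/7) = 0.11111; P(data | bowl B) = (1/6)(5/5)(4/4) = 0.16667; P(data | bowl C) = (6/11)(5/10)(4/9) = 0.12121; P(data | bowl D) = (1/10)(9/9)(8/8) = 0.1; P(data | bowl E) = (2/7)(5/6)(4/5) = 0.19048.
Weighting by the prior gives 1/5 · 0.11111 = 0.022222, 1/5 · 0.16667 = 0.033333, 1/5 · 0.12121 = 0.024242, 1/5 · 0.1 = 0.02, 1/5 · 0.19048 = 0.038095; summing to 0.13789.
The posterior is then P(bowl A | data) = 0.16116, P(bowl B | data) = 0.24173, P(bowl C | data) = 0.17581, P(bowl D | data) = 0.14504, P(bowl E | data) = 0.27627.
So P(white next | data) = Σ P(white next | H) P(H | data) = (1)(0.16116) + (1)(0.24173) + (3/8)(0.17581) + (1)(0.14504) + (3/4)(0.27627) = 0.82105.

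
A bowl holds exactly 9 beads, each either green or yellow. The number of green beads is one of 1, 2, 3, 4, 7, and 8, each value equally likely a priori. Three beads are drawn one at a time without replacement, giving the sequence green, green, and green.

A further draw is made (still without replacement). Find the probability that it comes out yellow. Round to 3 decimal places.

0.264

For each hypothesis, P(data | H) works out to: P(data | r = 1) = (1/9)(0/8) = 0; P(data | r = 2) = (2/9)(1/8)(0/7) = 0; P(data | r = 3) = (3/9)(2/8)(1/7) = 1/84; P(data | r = 4) = (4/9)(3/8)(2/7) = 1/21; P(data | r = 7) = (7/9)(6/8)(5/7) = 5/12; P(data | r = 8) = (8/9)(7/8)(6/7) = 2/3.
Weighting by the prior gives 1/6 · 0 = 0, 1/6 · 0 = 0, 1/6 · 1/84 = 1/504, 1/6 · 1/21 = 1/126, 1/6 · 5/12 = 5/72, 1/6 · 2/3 = 1/9; with total 4/21.
Normalising, the posterior is P(r = 1 | data) = 0, P(r = 2 | data) = 0, P(r = 3 | data) = 1/96, P(r = 4 | data) = 1/24, P(r = 7 | data) = 35/96, P(r = 8 | data) = 7/12.
The predictive probability is P(yellow next | data) = (1)(1/96) + (5/6)(1/24) + (1/3)(35/96) + (1/6)(7/12) = 19/72.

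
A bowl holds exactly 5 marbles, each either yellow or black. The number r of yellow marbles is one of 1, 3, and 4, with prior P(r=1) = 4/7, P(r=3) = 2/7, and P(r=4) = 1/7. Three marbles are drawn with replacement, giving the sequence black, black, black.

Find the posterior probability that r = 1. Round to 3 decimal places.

0.938

For each hypothesis, P(data | H) works out to: P(data | r = 1) = (4/5)(4/5)(4/5) = 64/125; P(data | r = 3) = (2/5)(2/5)(2/5) = 8/125; P(data | r = 4) = (1/5)(1/5)(1/5) = 1/125.
Weighting by the prior gives 4/7 · 64/125 = 256/875, 2/7 · 8/125 = 16/875, 1/7 · 1/125 = 1/875; summing to 39/125.
Hence P(r = 1 | data) = (256/875) / (39/125) = 256/273.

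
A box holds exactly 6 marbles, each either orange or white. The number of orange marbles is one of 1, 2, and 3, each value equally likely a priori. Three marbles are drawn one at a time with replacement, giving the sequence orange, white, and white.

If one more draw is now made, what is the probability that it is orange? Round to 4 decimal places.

The likelihood of the observed sequence under each hypothesis: P(data | r = 1) = (1/6)(5/6)(5/6) = 25/216; P(data | r = 2) = (2/6)(4/6)(4/6) = 4/27; P(data | r = 3) = (3/6)(3/6)(3/6) = 1/8.
The prior-weighted likelihoods are 1/3 · 25/216 = 25/648, 1/3 · 4/27 = 4/81, 1/3 · 1/8 = 1/24; these sum to 7/54.
The posterior is then P(r = 1 | data) = 25/84, P(r = 2 | data) = 8/21, P(r = 3 | data) = 9/28.
So P(orange next | data) = Σ P(orange next | H) P(H | data) = (1/6)(25/84) + (1/3)(8/21) + (1/2)(9/28) = 85/252.

0.3373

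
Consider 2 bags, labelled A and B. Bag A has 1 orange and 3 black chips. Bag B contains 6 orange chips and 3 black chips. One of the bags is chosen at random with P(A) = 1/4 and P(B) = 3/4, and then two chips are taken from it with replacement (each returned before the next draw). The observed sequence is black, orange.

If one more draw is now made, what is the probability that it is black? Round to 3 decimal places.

For each hypothesis, P(data | H) works out to: P(data | bag A) = (3/4)(1/4) = 3/16; P(data | bag B) = (3/9)(6/9) = 2/9.
Multiplying each by its prior: 1/4 · 3/16 = 3/64, 3/4 · 2/9 = 1/6; with total 41/192.
Normalising, the posterior is P(bag A | data) = 9/41, P(bag B | data) = 32/41.
Averaging over the posterior, P(black next | data) = (3/4)(9/41) + (1/3)(32/41) = 209/492.

0.425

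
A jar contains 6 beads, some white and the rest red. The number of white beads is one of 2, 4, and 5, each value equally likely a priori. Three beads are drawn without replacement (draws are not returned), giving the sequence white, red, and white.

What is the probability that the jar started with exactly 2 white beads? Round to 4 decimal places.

0.1538

For each hypothesis, P(data | H) works out to: P(data | r = 2) = (2/6)(4/5)(1/4) = 1/15; P(data | r = 4) = (4/6)(2/5)(3/4) = 1/5; P(data | r = 5) = (5/6)(1/5)(4/4) = 1/6.
Weighting by the prior gives 1/3 · 1/15 = 1/45, 1/3 · 1/5 = 1/15, 1/3 · 1/6 = 1/18; summing to 13/90.
Hence P(r = 2 | data) = (1/45) / (13/90) = 2/13.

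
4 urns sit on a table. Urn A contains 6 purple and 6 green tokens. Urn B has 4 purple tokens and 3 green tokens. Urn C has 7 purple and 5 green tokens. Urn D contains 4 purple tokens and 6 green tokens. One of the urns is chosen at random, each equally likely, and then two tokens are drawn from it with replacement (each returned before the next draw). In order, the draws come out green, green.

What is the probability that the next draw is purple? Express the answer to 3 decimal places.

For each hypothesis, P(data | H) works out to: P(data | urn A) = (6/12)(6/12) = 0.25; P(data | urn B) = (3/7)(3/7) = 0.18367; P(data | urn C) = (5/12)(5/12) = 0.17361; P(data | urn D) = (6/10)(6/10) = 0.36.
Multiplying each by its prior: 1/4 · 0.25 = 0.0625, 1/4 · 0.18367 = 0.045918, 1/4 · 0.17361 = 0.043403, 1/4 · 0.36 = 0.09; these sum to 0.24182.
The posterior is then P(urn A | data) = 0.25846, P(urn B | data) = 0.18989, P(urn C | data) = 0.17948, P(urn D | data) = 0.37218.
So P(purple next | data) = Σ P(purple next | H) P(H | data) = (1/2)(0.25846) + (4/7)(0.18989) + (7/12)(0.17948) + (2/5)(0.37218) = 0.4913.

0.491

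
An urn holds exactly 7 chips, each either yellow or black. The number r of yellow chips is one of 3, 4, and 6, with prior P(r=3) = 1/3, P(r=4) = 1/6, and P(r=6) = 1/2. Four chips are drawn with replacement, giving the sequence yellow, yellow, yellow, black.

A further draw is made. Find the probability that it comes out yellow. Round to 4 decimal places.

0.7175

Under each hypothesis, the probability of the observed sequence is: P(data | r = 3) = (3/7)(3/7)(3/7)(4/7) = 0.044981; P(data | r = 4) = (4/7)(4/7)(4/7)(3/7) = 0.079967; P(data | r = 6) = (6/7)(6/7)(6/7)(1/7) = 0.089963.
Weighting by the prior gives 1/3 · 0.044981 = 0.014994, 1/6 · 0.079967 = 0.013328, 1/2 · 0.089963 = 0.044981; these sum to 0.073303.
Normalising, the posterior is P(r = 3 | data) = 0.20455, P(r = 4 | data) = 0.18182, P(r = 6 | data) = 0.61364.
Averaging over the posterior, P(yellow next | data) = (3/7)(0.20455) + (4/7)(0.18182) + (6/7)(0.61364) = 0.71753.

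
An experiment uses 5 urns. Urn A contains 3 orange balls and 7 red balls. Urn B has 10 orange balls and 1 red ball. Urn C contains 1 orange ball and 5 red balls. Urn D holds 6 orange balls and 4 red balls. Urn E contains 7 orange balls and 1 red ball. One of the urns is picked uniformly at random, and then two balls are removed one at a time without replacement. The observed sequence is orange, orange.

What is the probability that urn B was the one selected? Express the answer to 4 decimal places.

0.4157

The likelihood of the observed sequence under each hypothesis: P(data | urn A) = (3/10)(2/9) = 0.066667; P(data | urn B) = (10/11)(9/10) = 0.81818; P(data | urn C) = (1/6)(0/5) = 0; P(data | urn D) = (6/10)(5/9) = 0.33333; P(data | urn E) = (7/8)(6/7) = 0.75.
Multiplying each by its prior: 1/5 · 0.066667 = 0.013333, 1/5 · 0.81818 = 0.16364, 1/5 · 0 = 0, 1/5 · 0.33333 = 0.066667, 1/5 · 0.75 = 0.15; these sum to 0.39364.
By Bayes' rule, P(urn B | data) = (0.16364) / (0.39364) = 0.4157.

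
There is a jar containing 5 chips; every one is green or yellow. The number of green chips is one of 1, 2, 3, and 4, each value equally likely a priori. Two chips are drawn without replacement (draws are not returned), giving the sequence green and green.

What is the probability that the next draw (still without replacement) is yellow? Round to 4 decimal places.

For each hypothesis, P(data | H) works out to: P(data | r = 1) = (1/5)(0/4) = 0; P(data | r = 2) = (2/5)(1/4) = 1/10; P(data | r = 3) = (3/5)(2/4) = 3/10; P(data | r = 4) = (4/5)(3/4) = 3/5.
Weighting by the prior gives 1/4 · 0 = 0, 1/4 · 1/10 = 1/40, 1/4 · 3/10 = 3/40, 1/4 · 3/5 = 3/20; these sum to 1/4.
Dividing through by the total gives posterior P(r = 1 | data) = 0, P(r = 2 | data) = 1/10, P(r = 3 | data) = 3/10, P(r = 4 | data) = 3/5.
Averaging over the posterior, P(yellow next | data) = (1)(1/10) + (2/3)(3/10) + (1/3)(3/5) = 1/2.

0.5000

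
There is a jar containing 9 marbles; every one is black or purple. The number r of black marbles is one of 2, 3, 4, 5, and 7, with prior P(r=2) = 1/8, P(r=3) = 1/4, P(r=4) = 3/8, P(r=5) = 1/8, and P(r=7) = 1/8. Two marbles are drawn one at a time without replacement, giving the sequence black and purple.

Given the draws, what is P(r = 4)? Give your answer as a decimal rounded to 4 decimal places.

0.4167

Under each hypothesis, the probability of the observed sequence is: P(data | r = 2) = (2/9)(7/8) = 7/36; P(data | r = 3) = (3/9)(6/8) = 1/4; P(data | r = 4) = (4/9)(5/8) = 5/18; P(data | r = 5) = (5/9)(4/8) = 5/18; P(data | r = 7) = (7/9)(2/8) = 7/36.
Multiplying each by its prior: 1/8 · 7/36 = 7/288, 1/4 · 1/4 = 1/16, 3/8 · 5/18 = 5/48, 1/8 · 5/18 = 5/144, 1/8 · 7/36 = 7/288; with total 1/4.
By Bayes' rule, P(r = 4 | data) = (5/48) / (1/4) = 5/12.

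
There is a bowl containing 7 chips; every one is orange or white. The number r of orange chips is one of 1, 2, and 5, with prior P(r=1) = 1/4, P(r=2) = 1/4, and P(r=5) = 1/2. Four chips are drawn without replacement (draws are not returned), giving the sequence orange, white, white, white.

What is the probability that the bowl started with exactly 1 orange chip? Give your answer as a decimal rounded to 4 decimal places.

The likelihood of the observed sequence under each hypothesis: P(data | r = 1) = (1/7)(6/6)(5/5)(4/4) = 1/7; P(data | r = 2) = (2/7)(5/6)(4/5)(3/4) = 1/7; P(data | r = 5) = (5/7)(2/6)(1/5)(0/4) = 0.
The prior-weighted likelihoods are 1/4 · 1/7 = 1/28, 1/4 · 1/7 = 1/28, 1/2 · 0 = 0; these sum to 1/14.
Therefore the posterior P(r = 1 | data) = (1/28) / (1/14) = 1/2.

0.5000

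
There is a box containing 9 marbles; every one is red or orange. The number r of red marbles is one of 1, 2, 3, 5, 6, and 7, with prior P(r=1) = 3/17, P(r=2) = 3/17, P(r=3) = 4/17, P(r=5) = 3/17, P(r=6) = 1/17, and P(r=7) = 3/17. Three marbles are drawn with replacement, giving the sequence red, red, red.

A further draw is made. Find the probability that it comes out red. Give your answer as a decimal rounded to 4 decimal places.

For each hypothesis, P(data | H) works out to: P(data | r = 1) = (1/9)(1/9)(1/9) = 0.0013717; P(data | r = 2) = (2/9)(2/9)(2/9) = 0.010974; P(data | r = 3) = (3/9)(3/9)(3/9) = 0.037037; P(data | r = 5) = (5/9)(5/9)(5/9) = 0.17147; P(data | r = 6) = (6/9)(6/9)(6/9) = 0.2963; P(data | r = 7) = (7/9)(7/9)(7/9) = 0.47051.
Multiplying each by its prior: 3/17 · 0.0013717 = 0.00024207, 3/17 · 0.010974 = 0.0019366, 4/17 · 0.037037 = 0.0087146, 3/17 · 0.17147 = 0.030259, 1/17 · 0.2963 = 0.017429, 3/17 · 0.47051 = 0.083031; summing to 0.14161.
Dividing through by the total gives posterior P(r = 1 | data) = 0.0017094, P(r = 2 | data) = 0.013675, P(r = 3 | data) = 0.061538, P(r = 5 | data) = 0.21368, P(r = 6 | data) = 0.12308, P(r = 7 | data) = 0.58632.
The predictive probability is P(red next | data) = (1/9)(0.0017094) + (2/9)(0.013675) + (1/3)(0.061538) + (5/9)(0.21368) + (2/3)(0.12308) + (7/9)(0.58632) = 0.68053.

0.6805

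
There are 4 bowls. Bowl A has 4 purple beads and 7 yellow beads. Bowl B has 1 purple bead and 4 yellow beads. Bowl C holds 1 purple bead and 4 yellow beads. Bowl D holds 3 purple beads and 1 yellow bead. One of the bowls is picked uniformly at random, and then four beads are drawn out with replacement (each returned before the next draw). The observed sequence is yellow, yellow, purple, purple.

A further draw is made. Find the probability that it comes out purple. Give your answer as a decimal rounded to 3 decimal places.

0.401

For each hypothesis, P(data | H) works out to: P(data | bowl A) = (7/11)(7/11)(4/11)(4/11) = 0.053548; P(data | bowl B) = (4/5)(4/5)(1/5)(1/5) = 0.0256; P(data | bowl C) = (4/5)(4/5)(1/5)(1/5) = 0.0256; P(data | bowl D) = (1/4)(1/4)(3/4)(3/4) = 0.035156.
The prior-weighted likelihoods are 1/4 · 0.053548 = 0.013387, 1/4 · 0.0256 = 0.0064, 1/4 · 0.0256 = 0.0064, 1/4 · 0.035156 = 0.0087891; with total 0.034976.
Normalising, the posterior is P(bowl A | data) = 0.38275, P(bowl B | data) = 0.18298, P(bowl C | data) = 0.18298, P(bowl D | data) = 0.25129.
Averaging over the posterior, P(purple next | data) = (4/11)(0.38275) + (1/5)(0.18298) + (1/5)(0.18298) + (3/4)(0.25129) = 0.40084.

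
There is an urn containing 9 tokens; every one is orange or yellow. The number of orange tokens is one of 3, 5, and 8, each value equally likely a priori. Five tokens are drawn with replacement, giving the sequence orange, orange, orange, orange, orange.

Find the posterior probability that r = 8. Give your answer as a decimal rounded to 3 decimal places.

Compute the likelihood of the observed sequence for each case: P(data | r = 3) = (3/9)(3/9)(3/9)(3/9)(3/9) = 0.0041152; P(data | r = 5) = (5/9)(5/9)(5/9)(5/9)(5/9) = 0.052922; P(data | r = 8) = (8/9)(8/9)(8/9)(8/9)(8/9) = 0.55493.
The prior-weighted likelihoods are 1/3 · 0.0041152 = 0.0013717, 1/3 · 0.052922 = 0.017641, 1/3 · 0.55493 = 0.18498; with total 0.20399.
Therefore the posterior P(r = 8 | data) = (0.18498) / (0.20399) = 0.9068.

0.907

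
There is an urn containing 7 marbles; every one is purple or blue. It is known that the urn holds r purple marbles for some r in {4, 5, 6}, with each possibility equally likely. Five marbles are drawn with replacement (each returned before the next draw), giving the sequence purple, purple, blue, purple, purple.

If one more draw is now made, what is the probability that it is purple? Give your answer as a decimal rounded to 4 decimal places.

0.7370

For each hypothesis, P(data | H) works out to: P(data | r = 4) = (4/7)(4/7)(3/7)(4/7)(4/7) = 0.045695; P(data | r = 5) = (5/7)(5/7)(2/7)(5/7)(5/7) = 0.074374; P(data | r = 6) = (6/7)(6/7)(1/7)(6/7)(6/7) = 0.077111.
Weighting by the prior gives 1/3 · 0.045695 = 0.015232, 1/3 · 0.074374 = 0.024791, 1/3 · 0.077111 = 0.025704; summing to 0.065727.
The posterior is then P(r = 4 | data) = 0.23174, P(r = 5 | data) = 0.37719, P(r = 6 | data) = 0.39107.
The predictive probability is P(purple next | data) = (4/7)(0.23174) + (5/7)(0.37719) + (6/7)(0.39107) = 0.73705.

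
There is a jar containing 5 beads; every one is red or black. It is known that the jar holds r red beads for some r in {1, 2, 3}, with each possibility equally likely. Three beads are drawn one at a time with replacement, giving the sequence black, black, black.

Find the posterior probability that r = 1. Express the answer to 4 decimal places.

0.6465

Compute the likelihood of the observed sequence for each case: P(data | r = 1) = (4/5)(4/5)(4/5) = 64/125; P(data | r = 2) = (3/5)(3/5)(3/5) = 27/125; P(data | r = 3) = (2/5)(2/5)(2/5) = 8/125.
The prior-weighted likelihoods are 1/3 · 64/125 = 64/375, 1/3 · 27/125 = 9/125, 1/3 · 8/125 = 8/375; with total 33/125.
By Bayes' rule, P(r = 1 | data) = (64/375) / (33/125) = 64/99.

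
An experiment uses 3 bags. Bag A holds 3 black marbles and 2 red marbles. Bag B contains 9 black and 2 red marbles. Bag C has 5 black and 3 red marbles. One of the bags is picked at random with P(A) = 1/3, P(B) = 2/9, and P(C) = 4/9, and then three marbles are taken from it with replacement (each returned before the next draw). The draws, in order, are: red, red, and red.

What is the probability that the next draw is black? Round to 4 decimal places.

The likelihood of the observed sequence under each hypothesis: P(data | bag A) = (2/5)(2/5)(2/5) = 0.064; P(data | bag B) = (2/11)(2/11)(2/11) = 0.0060105; P(data | bag C) = (3/8)(3/8)(3/8) = 0.052734.
Multiplying each by its prior: 1/3 · 0.064 = 0.021333, 2/9 · 0.0060105 = 0.0013357, 4/9 · 0.052734 = 0.023438; summing to 0.046107.
Normalising, the posterior is P(bag A | data) = 0.4627, P(bag B | data) = 0.028969, P(bag C | data) = 0.50833.
Averaging over the posterior, P(black next | data) = (3/5)(0.4627) + (9/11)(0.028969) + (5/8)(0.50833) = 0.61903.

0.6190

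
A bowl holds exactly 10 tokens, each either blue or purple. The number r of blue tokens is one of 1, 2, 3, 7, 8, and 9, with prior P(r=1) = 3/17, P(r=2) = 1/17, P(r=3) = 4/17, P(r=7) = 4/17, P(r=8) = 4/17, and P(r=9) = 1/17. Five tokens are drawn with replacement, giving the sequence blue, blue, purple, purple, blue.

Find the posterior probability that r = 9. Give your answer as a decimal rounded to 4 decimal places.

0.0267

Under each hypothesis, the probability of the observed sequence is: P(data | r = 1) = (1/10)(1/10)(9/10)(9/10)(1/10) = 0.00081; P(data | r = 2) = (2/10)(2/10)(8/10)(8/10)(2/10) = 0.00512; P(data | r = 3) = (3/10)(3/10)(7/10)(7/10)(3/10) = 0.01323; P(data | r = 7) = (7/10)(7/10)(3/10)(3/10)(7/10) = 0.03087; P(data | r = 8) = (8/10)(8/10)(2/10)(2/10)(8/10) = 0.02048; P(data | r = 9) = (9/10)(9/10)(1/10)(1/10)(9/10) = 0.00729.
Weighting by the prior gives 3/17 · 0.00081 = 0.00014294, 1/17 · 0.00512 = 0.00030118, 4/17 · 0.01323 = 0.0031129, 4/17 · 0.03087 = 0.0072635, 4/17 · 0.02048 = 0.0048188, 1/17 · 0.00729 = 0.00042882; summing to 0.016068.
Therefore the posterior P(r = 9 | data) = (0.00042882) / (0.016068) = 0.026688.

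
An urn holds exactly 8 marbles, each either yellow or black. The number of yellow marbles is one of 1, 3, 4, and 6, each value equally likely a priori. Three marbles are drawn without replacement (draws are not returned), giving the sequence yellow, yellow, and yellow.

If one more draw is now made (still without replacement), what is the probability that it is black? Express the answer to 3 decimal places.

Under each hypothesis, the probability of the observed sequence is: P(data | r = 1) = (1/8)(0/7) = 0; P(data | r = 3) = (3/8)(2/7)(1/6) = 1/56; P(data | r = 4) = (4/8)(3/7)(2/6) = 1/14; P(data | r = 6) = (6/8)(5/7)(4/6) = 5/14.
The prior-weighted likelihoods are 1/4 · 0 = 0, 1/4 · 1/56 = 1/224, 1/4 · 1/14 = 1/56, 1/4 · 5/14 = 5/56; with total 25/224.
The posterior is then P(r = 1 | data) = 0, P(r = 3 | data) = 1/25, P(r = 4 | data) = 4/25, P(r = 6 | data) = 4/5.
Averaging over the posterior, P(black next | data) = (1)(1/25) + (4/5)(4/25) + (2/5)(4/5) = 61/125.

0.488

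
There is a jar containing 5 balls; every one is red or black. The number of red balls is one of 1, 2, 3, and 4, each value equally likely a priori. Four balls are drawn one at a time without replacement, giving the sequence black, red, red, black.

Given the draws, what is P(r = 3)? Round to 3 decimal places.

Under each hypothesis, the probability of the observed sequence is: P(data | r = 1) = (4/5)(1/4)(0/3) = 0; P(data | r = 2) = (3/5)(2/4)(1/3)(2/2) = 1/10; P(data | r = 3) = (2/5)(3/4)(2/3)(1/2) = 1/10; P(data | r = 4) = (1/5)(4/4)(3/3)(0/2) = 0.
The prior-weighted likelihoods are 1/4 · 0 = 0, 1/4 · 1/10 = 1/40, 1/4 · 1/10 = 1/40, 1/4 · 0 = 0; with total 1/20.
Hence P(r = 3 | data) = (1/40) / (1/20) = 1/2.

0.500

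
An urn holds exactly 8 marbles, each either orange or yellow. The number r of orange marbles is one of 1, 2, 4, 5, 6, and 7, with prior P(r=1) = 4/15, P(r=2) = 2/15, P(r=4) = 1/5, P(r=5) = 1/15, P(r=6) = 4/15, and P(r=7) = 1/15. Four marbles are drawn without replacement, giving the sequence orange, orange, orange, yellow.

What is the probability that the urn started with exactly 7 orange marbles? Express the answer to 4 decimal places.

Compute the likelihood of the observed sequence for each case: P(data | r = 1) = (1/8)(0/7) = 0; P(data | r = 2) = (2/8)(1/7)(0/6) = 0; P(data | r = 4) = (4/8)(3/7)(2/6)(4/5) = 2/35; P(data | r = 5) = (5/8)(4/7)(3/6)(3/5) = 3/28; P(data | r = 6) = (6/8)(5/7)(4/6)(2/5) = 1/7; P(data | r = 7) = (7/8)(6/7)(5/6)(1/5) = 1/8.
Weighting by the prior gives 4/15 · 0 = 0, 2/15 · 0 = 0, 1/5 · 2/35 = 2/175, 1/15 · 3/28 = 1/140, 4/15 · 1/7 = 4/105, 1/15 · 1/8 = 1/120; these sum to 13/200.
Therefore the posterior P(r = 7 | data) = (1/120) / (13/200) = 5/39.

0.1282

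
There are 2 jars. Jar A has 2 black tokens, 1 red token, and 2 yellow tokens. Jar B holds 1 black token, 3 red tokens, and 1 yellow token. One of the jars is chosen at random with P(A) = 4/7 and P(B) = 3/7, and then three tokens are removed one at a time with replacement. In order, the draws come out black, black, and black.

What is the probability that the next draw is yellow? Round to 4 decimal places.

0.3829

The likelihood of the observed sequence under each hypothesis: P(data | jar A) = (2/5)(2/5)(2/5) = 8/125; P(data | jar B) = (1/5)(1/5)(1/5) = 1/125.
Multiplying each by its prior: 4/7 · 8/125 = 32/875, 3/7 · 1/125 = 3/875; with total 1/25.
Normalising, the posterior is P(jar A | data) = 32/35, P(jar B | data) = 3/35.
The predictive probability is P(yellow next | data) = (2/5)(32/35) + (1/5)(3/35) = 67/175.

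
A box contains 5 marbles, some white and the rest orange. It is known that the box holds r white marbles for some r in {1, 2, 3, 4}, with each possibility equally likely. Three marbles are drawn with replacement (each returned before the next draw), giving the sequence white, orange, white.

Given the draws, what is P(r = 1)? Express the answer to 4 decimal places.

0.0800

Compute the likelihood of the observed sequence for each case: P(data | r = 1) = (1/5)(4/5)(1/5) = 4/125; P(data | r = 2) = (2/5)(3/5)(2/5) = 12/125; P(data | r = 3) = (3/5)(2/5)(3/5) = 18/125; P(data | r = 4) = (4/5)(1/5)(4/5) = 16/125.
Weighting by the prior gives 1/4 · 4/125 = 1/125, 1/4 · 12/125 = 3/125, 1/4 · 18/125 = 9/250, 1/4 · 16/125 = 4/125; summing to 1/10.
So P(r = 1 | data) = (1/125) / (1/10) = 2/25.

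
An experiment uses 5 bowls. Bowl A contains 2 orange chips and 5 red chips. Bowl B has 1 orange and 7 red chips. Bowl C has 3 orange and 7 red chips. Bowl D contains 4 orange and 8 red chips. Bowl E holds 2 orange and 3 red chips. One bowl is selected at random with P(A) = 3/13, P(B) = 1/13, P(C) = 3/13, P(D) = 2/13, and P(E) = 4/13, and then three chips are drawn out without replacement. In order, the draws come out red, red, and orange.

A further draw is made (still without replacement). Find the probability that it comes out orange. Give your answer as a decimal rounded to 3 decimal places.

0.341

The likelihood of the observed sequence under each hypothesis: P(data | bowl A) = (5/7)(4/6)(2/5) = 0.19048; P(data | bowl B) = (7/8)(6/7)(1/6) = 0.125; P(data | bowl C) = (7/10)(6/9)(3/8) = 0.175; P(data | bowl D) = (8/12)(7/11)(4/10) = 0.1697; P(data | bowl E) = (3/5)(2/4)(2/3) = 0.2.
The prior-weighted likelihoods are 3/13 · 0.19048 = 0.043956, 1/13 · 0.125 = 0.0096154, 3/13 · 0.175 = 0.040385, 2/13 · 0.1697 = 0.026107, 4/13 · 0.2 = 0.061538; summing to 0.1816.
The posterior is then P(bowl A | data) = 0.24205, P(bowl B | data) = 0.052948, P(bowl C | data) = 0.22238, P(bowl D | data) = 0.14376, P(bowl E | data) = 0.33886.
So P(orange next | data) = Σ P(orange next | H) P(H | data) = (1/4)(0.24205) + (0)(0.052948) + (2/7)(0.22238) + (1/3)(0.14376) + (1/2)(0.33886) = 0.3414.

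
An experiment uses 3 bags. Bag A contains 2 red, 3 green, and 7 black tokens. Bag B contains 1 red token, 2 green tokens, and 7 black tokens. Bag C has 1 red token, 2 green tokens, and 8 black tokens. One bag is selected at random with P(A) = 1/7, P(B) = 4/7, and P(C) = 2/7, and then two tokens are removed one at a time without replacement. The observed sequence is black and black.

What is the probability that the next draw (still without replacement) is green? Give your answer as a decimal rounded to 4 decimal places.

For each hypothesis, P(data | H) works out to: P(data | bag A) = (7/12)(6/11) = 7/22; P(data | bag B) = (7/10)(6/9) = 7/15; P(data | bag C) = (8/11)(7/10) = 28/55.
Weighting by the prior gives 1/7 · 7/22 = 1/22, 4/7 · 7/15 = 4/15, 2/7 · 28/55 = 8/55; summing to 151/330.
Dividing through by the total gives posterior P(bag A | data) = 15/151, P(bag B | data) = 88/151, P(bag C | data) = 48/151.
The predictive probability is P(green next | data) = (3/10)(15/151) + (1/4)(88/151) + (2/9)(48/151) = 223/906.

0.2461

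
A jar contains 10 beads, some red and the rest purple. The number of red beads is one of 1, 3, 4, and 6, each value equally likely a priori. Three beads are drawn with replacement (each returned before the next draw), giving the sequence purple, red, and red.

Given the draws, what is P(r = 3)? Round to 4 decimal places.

0.2019

The likelihood of the observed sequence under each hypothesis: P(data | r = 1) = (9/10)(1/10)(1/10) = 0.009; P(data | r = 3) = (7/10)(3/10)(3/10) = 0.063; P(data | r = 4) = (6/10)(4/10)(4/10) = 0.096; P(data | r = 6) = (4/10)(6/10)(6/10) = 0.144.
The prior-weighted likelihoods are 1/4 · 0.009 = 0.00225, 1/4 · 0.063 = 0.01575, 1/4 · 0.096 = 0.024, 1/4 · 0.144 = 0.036; these sum to 0.078.
Therefore the posterior P(r = 3 | data) = (0.01575) / (0.078) = 0.20192.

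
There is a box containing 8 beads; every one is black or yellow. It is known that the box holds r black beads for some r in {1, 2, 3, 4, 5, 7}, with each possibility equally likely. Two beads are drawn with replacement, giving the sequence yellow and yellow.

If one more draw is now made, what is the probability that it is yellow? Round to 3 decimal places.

0.713

The likelihood of the observed sequence under each hypothesis: P(data | r = 1) = (7/8)(7/8) = 49/64; P(data | r = 2) = (6/8)(6/8) = 9/16; P(data | r = 3) = (5/8)(5/8) = 25/64; P(data | r = 4) = (4/8)(4/8) = 1/4; P(data | r = 5) = (3/8)(3/8) = 9/64; P(data | r = 7) = (1/8)(1/8) = 1/64.
The prior-weighted likelihoods are 1/6 · 49/64 = 49/384, 1/6 · 9/16 = 3/32, 1/6 · 25/64 = 25/384, 1/6 · 1/4 = 1/24, 1/6 · 9/64 = 3/128, 1/6 · 1/64 = 1/384; these sum to 17/48.
Normalising, the posterior is P(r = 1 | data) = 49/136, P(r = 2 | data) = 9/34, P(r = 3 | data) = 25/136, P(r = 4 | data) = 2/17, P(r = 5 | data) = 9/136, P(r = 7 | data) = 1/136.
The predictive probability is P(yellow next | data) = (7/8)(49/136) + (3/4)(9/34) + (5/8)(25/136) + (1/2)(2/17) + (3/8)(9/136) + (1/8)(1/136) = 97/136.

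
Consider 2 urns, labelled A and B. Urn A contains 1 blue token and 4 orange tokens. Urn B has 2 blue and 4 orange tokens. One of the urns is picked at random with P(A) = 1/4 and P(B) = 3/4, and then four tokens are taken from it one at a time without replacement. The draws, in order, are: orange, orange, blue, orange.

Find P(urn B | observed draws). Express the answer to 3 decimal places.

0.667

The likelihood of the observed sequence under each hypothesis: P(data | urn A) = (4/5)(3/4)(1/3)(2/2) = 1/5; P(data | urn B) = (4/6)(3/5)(2/4)(2/3) = 2/15.
The prior-weighted likelihoods are 1/4 · 1/5 = 1/20, 3/4 · 2/15 = 1/10; these sum to 3/20.
Hence P(urn B | data) = (1/10) / (3/20) = 2/3.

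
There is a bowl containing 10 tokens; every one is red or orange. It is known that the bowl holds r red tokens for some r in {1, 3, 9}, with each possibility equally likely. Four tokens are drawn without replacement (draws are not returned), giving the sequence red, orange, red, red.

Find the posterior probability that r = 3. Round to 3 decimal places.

Compute the likelihood of the observed sequence for each case: P(data | r = 1) = (1/10)(9/9)(0/8) = 0; P(data | r = 3) = (3/10)(7/9)(2/8)(1/7) = 1/120; P(data | r = 9) = (9/10)(1/9)(8/8)(7/7) = 1/10.
The prior-weighted likelihoods are 1/3 · 0 = 0, 1/3 · 1/120 = 1/360, 1/3 · 1/10 = 1/30; summing to 13/360.
Hence P(r = 3 | data) = (1/360) / (13/360) = 1/13.

0.077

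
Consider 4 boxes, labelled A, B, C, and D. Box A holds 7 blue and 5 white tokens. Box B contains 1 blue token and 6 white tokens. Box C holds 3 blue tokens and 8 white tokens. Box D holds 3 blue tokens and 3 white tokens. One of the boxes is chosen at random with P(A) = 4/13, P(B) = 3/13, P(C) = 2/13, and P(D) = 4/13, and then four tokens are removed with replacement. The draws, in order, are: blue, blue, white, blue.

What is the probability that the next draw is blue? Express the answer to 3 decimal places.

For each hypothesis, P(data | H) works out to: P(data | box A) = (7/12)(7/12)(5/12)(7/12) = 0.082706; P(data | box B) = (1/7)(1/7)(6/7)(1/7) = 0.002499; P(data | box C) = (3/11)(3/11)(8/11)(3/11) = 0.014753; P(data | box D) = (3/6)(3/6)(3/6)(3/6) = 0.0625.
Weighting by the prior gives 4/13 · 0.082706 = 0.025448, 3/13 · 0.002499 = 0.00057668, 2/13 · 0.014753 = 0.0022697, 4/13 · 0.0625 = 0.019231; with total 0.047525.
Dividing through by the total gives posterior P(box A | data) = 0.53546, P(box B | data) = 0.012134, P(box C | data) = 0.047758, P(box D | data) = 0.40464.
So P(blue next | data) = Σ P(blue next | H) P(H | data) = (7/12)(0.53546) + (1/7)(0.012134) + (3/11)(0.047758) + (1/2)(0.40464) = 0.52943.

0.529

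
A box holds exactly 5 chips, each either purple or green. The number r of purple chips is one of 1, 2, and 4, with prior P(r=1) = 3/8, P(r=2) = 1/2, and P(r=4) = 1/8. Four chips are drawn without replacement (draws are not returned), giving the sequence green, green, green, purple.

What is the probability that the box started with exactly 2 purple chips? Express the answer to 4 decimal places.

0.4000

The likelihood of the observed sequence under each hypothesis: P(data | r = 1) = (4/5)(3/4)(2/3)(1/2) = 1/5; P(data | r = 2) = (3/5)(2/4)(1/3)(2/2) = 1/10; P(data | r = 4) = (1/5)(0/4) = 0.
The prior-weighted likelihoods are 3/8 · 1/5 = 3/40, 1/2 · 1/10 = 1/20, 1/8 · 0 = 0; summing to 1/8.
Hence P(r = 2 | data) = (1/20) / (1/8) = 2/5.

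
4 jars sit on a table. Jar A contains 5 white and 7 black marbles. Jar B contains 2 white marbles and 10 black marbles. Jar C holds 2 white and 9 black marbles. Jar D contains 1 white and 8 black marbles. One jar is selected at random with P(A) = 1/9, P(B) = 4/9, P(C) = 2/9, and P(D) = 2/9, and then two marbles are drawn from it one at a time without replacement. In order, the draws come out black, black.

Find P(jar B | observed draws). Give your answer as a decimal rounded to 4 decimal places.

0.4615

For each hypothesis, P(data | H) works out to: P(data | jar A) = (7/12)(6/11) = 0.31818; P(data | jar B) = (10/12)(9/11) = 0.68182; P(data | jar C) = (9/11)(8/10) = 0.65455; P(data | jar D) = (8/9)(7/8) = 0.77778.
The prior-weighted likelihoods are 1/9 · 0.31818 = 0.035354, 4/9 · 0.68182 = 0.30303, 2/9 · 0.65455 = 0.14545, 2/9 · 0.77778 = 0.17284; with total 0.65668.
Therefore the posterior P(jar B | data) = (0.30303) / (0.65668) = 0.46146.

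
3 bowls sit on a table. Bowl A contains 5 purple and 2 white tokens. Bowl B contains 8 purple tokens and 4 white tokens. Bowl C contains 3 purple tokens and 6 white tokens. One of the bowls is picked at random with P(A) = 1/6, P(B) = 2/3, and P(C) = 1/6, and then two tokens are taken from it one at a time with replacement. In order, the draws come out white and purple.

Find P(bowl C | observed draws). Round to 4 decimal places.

Compute the likelihood of the observed sequence for each case: P(data | bowl A) = (2/7)(5/7) = 0.20408; P(data | bowl B) = (4/12)(8/12) = 0.22222; P(data | bowl C) = (6/9)(3/9) = 0.22222.
Weighting by the prior gives 1/6 · 0.20408 = 0.034014, 2/3 · 0.22222 = 0.14815, 1/6 · 0.22222 = 0.037037; summing to 0.2192.
Hence P(bowl C | data) = (0.037037) / (0.2192) = 0.16897.

0.1690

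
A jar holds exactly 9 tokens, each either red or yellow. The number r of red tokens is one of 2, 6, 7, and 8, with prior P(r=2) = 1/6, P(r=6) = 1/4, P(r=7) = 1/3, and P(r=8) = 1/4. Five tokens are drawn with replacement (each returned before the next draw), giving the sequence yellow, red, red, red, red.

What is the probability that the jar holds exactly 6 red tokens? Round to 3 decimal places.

The likelihood of the observed sequence under each hypothesis: P(data | r = 2) = (7/9)(2/9)(2/9)(2/9)(2/9) = 0.0018967; P(data | r = 6) = (3/9)(6/9)(6/9)(6/9)(6/9) = 0.065844; P(data | r = 7) = (2/9)(7/9)(7/9)(7/9)(7/9) = 0.081322; P(data | r = 8) = (1/9)(8/9)(8/9)(8/9)(8/9) = 0.069366.
The prior-weighted likelihoods are 1/6 · 0.0018967 = 0.00031612, 1/4 · 0.065844 = 0.016461, 1/3 · 0.081322 = 0.027107, 1/4 · 0.069366 = 0.017342; with total 0.061226.
Hence P(r = 6 | data) = (0.016461) / (0.061226) = 0.26885.

0.269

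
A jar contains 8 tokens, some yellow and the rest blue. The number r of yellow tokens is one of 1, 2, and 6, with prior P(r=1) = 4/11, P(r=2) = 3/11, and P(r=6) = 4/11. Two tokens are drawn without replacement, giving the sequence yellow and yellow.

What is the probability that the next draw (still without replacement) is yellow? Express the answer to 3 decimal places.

0.635

Compute the likelihood of the observed sequence for each case: P(data | r = 1) = (1/8)(0/7) = 0; P(data | r = 2) = (2/8)(1/7) = 1/28; P(data | r = 6) = (6/8)(5/7) = 15/28.
Multiplying each by its prior: 4/11 · 0 = 0, 3/11 · 1/28 = 3/308, 4/11 · 15/28 = 15/77; these sum to 9/44.
Normalising, the posterior is P(r = 1 | data) = 0, P(r = 2 | data) = 1/21, P(r = 6 | data) = 20/21.
So P(yellow next | data) = Σ P(yellow next | H) P(H | data) = (0)(1/21) + (2/3)(20/21) = 40/63.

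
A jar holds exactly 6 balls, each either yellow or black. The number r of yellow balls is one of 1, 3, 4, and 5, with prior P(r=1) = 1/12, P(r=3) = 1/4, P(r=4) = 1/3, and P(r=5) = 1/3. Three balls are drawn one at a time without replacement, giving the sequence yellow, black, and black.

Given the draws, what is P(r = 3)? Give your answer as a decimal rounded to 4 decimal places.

The likelihood of the observed sequence under each hypothesis: P(data | r = 1) = (1/6)(5/5)(4/4) = 1/6; P(data | r = 3) = (3/6)(3/5)(2/4) = 3/20; P(data | r = 4) = (4/6)(2/5)(1/4) = 1/15; P(data | r = 5) = (5/6)(1/5)(0/4) = 0.
Multiplying each by its prior: 1/12 · 1/6 = 1/72, 1/4 · 3/20 = 3/80, 1/3 · 1/15 = 1/45, 1/3 · 0 = 0; summing to 53/720.
Therefore the posterior P(r = 3 | data) = (3/80) / (53/720) = 27/53.

0.5094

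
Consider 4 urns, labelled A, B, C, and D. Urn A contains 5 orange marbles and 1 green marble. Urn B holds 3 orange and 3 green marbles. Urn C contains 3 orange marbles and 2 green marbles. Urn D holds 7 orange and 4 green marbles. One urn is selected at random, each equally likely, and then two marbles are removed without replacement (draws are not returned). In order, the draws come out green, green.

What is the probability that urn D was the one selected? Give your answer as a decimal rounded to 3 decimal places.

The likelihood of the observed sequence under each hypothesis: P(data | urn A) = (1/6)(0/5) = 0; P(data | urn B) = (3/6)(2/5) = 1/5; P(data | urn C) = (2/5)(1/4) = 1/10; P(data | urn D) = (4/11)(3/10) = 6/55.
Weighting by the prior gives 1/4 · 0 = 0, 1/4 · 1/5 = 1/20, 1/4 · 1/10 = 1/40, 1/4 · 6/55 = 3/110; with total 9/88.
So P(urn D | data) = (3/110) / (9/88) = 4/15.

0.267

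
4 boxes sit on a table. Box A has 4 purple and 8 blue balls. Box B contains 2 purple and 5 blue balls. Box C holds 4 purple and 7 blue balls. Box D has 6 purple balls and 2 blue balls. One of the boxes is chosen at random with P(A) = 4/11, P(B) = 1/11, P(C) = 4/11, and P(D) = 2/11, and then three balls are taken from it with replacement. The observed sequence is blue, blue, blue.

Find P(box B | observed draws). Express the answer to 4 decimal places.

0.1395

Under each hypothesis, the probability of the observed sequence is: P(data | box A) = (8/12)(8/12)(8/12) = 0.2963; P(data | box B) = (5/7)(5/7)(5/7) = 0.36443; P(data | box C) = (7/11)(7/11)(7/11) = 0.2577; P(data | box D) = (2/8)(2/8)(2/8) = 0.015625.
The prior-weighted likelihoods are 4/11 · 0.2963 = 0.10774, 1/11 · 0.36443 = 0.03313, 4/11 · 0.2577 = 0.093709, 2/11 · 0.015625 = 0.0028409; with total 0.23742.
So P(box B | data) = (0.03313) / (0.23742) = 0.13954.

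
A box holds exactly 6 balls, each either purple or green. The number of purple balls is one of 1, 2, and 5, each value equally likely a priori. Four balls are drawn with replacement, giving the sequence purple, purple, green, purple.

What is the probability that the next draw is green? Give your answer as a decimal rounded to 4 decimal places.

0.2860

Under each hypothesis, the probability of the observed sequence is: P(data | r = 1) = (1/6)(1/6)(5/6)(1/6) = 0.003858; P(data | r = 2) = (2/6)(2/6)(4/6)(2/6) = 0.024691; P(data | r = 5) = (5/6)(5/6)(1/6)(5/6) = 0.096451.
Multiplying each by its prior: 1/3 · 0.003858 = 0.001286, 1/3 · 0.024691 = 0.0082305, 1/3 · 0.096451 = 0.03215; summing to 0.041667.
Normalising, the posterior is P(r = 1 | data) = 0.030864, P(r = 2 | data) = 0.19753, P(r = 5 | data) = 0.7716.
So P(green next | data) = Σ P(green next | H) P(H | data) = (5/6)(0.030864) + (2/3)(0.19753) + (1/6)(0.7716) = 0.28601.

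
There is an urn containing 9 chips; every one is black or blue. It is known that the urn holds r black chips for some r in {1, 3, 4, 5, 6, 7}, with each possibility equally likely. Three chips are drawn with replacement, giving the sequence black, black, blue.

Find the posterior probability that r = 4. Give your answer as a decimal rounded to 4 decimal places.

Compute the likelihood of the observed sequence for each case: P(data | r = 1) = (1/9)(1/9)(8/9) = 0.010974; P(data | r = 3) = (3/9)(3/9)(6/9) = 0.074074; P(data | r = 4) = (4/9)(4/9)(5/9) = 0.10974; P(data | r = 5) = (5/9)(5/9)(4/9) = 0.13717; P(data | r = 6) = (6/9)(6/9)(3/9) = 0.14815; P(data | r = 7) = (7/9)(7/9)(2/9) = 0.13443.
The prior-weighted likelihoods are 1/6 · 0.010974 = 0.001829, 1/6 · 0.074074 = 0.012346, 1/6 · 0.10974 = 0.01829, 1/6 · 0.13717 = 0.022862, 1/6 · 0.14815 = 0.024691, 1/6 · 0.13443 = 0.022405; summing to 0.10242.
Therefore the posterior P(r = 4 | data) = (0.01829) / (0.10242) = 0.17857.

0.1786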